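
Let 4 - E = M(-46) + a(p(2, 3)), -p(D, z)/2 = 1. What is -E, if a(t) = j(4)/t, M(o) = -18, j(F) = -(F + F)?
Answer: -18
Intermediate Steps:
j(F) = -2*F
p(D, z) = -2 (p(D, z) = -2*1 = -2)
a(t) = -8/t (a(t) = (-2*4)/t = -8/t)
E = 18 (E = 4 - (-18 - 8/(-2)) = 4 - (-18 - 8*(-½)) = 4 - (-18 + 4) = 4 - 1*(-14) = 4 + 14 = 18)
-E = -1*18 = -18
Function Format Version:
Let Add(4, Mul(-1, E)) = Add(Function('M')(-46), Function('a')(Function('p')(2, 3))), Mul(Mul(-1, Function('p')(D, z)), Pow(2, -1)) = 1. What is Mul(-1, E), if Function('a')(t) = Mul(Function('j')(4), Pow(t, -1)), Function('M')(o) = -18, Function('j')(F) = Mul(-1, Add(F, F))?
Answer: -18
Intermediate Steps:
Function('j')(F) = Mul(-2, F) (Function('j')(F) = Mul(-1, Mul(2, F)) = Mul(-2, F))
Function('p')(D, z) = -2 (Function('p')(D, z) = Mul(-2, 1) = -2)
Function('a')(t) = Mul(-8, Pow(t, -1)) (Function('a')(t) = Mul(Mul(-2, 4), Pow(t, -1)) = Mul(-8, Pow(t, -1)))
E = 18 (E = Add(4, Mul(-1, Add(-18, Mul(-8, Pow(-2, -1))))) = Add(4, Mul(-1, Add(-18, Mul(-8, Rational(-1, 2))))) = Add(4, Mul(-1, Add(-18, 4))) = Add(4, Mul(-1, -14)) = Add(4, 14) = 18)
Mul(-1, E) = Mul(-1, 18) = -18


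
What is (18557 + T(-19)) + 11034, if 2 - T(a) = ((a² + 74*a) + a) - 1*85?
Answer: 30742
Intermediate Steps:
T(a) = 87 - a² - 75*a (T(a) = 2 - (((a² + 74*a) + a) - 1*85) = 2 - ((a² + 75*a) - 85) = 2 - (-85 + a² + 75*a) = 2 + (85 - a² - 75*a) = 87 - a² - 75*a)
(18557 + T(-19)) + 11034 = (18557 + (87 - 1*(-19)² - 75*(-19))) + 11034 = (18557 + (87 - 1*361 + 1425)) + 11034 = (18557 + (87 - 361 + 1425)) + 11034 = (18557 + 1151) + 11034 = 19708 + 11034 = 30742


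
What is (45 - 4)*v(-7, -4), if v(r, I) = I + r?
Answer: -451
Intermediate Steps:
(45 - 4)*v(-7, -4) = (45 - 4)*(-4 - 7) = 41*(-11) = -451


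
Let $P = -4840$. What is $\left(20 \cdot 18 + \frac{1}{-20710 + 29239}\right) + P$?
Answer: $- \frac{38209919}{8529} \approx -4480.0$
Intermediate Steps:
$\left(20 \cdot 18 + \frac{1}{-20710 + 29239}\right) + P = \left(20 \cdot 18 + \frac{1}{-20710 + 29239}\right) - 4840 = \left(360 + \frac{1}{8529}\right) - 4840 = \frac{3070441}{8529} - 4840 = - \frac{38209919}{8529}$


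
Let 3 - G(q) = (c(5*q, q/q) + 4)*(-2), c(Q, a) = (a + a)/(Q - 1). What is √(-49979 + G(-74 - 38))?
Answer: 2*I*√3931495293/561 ≈ 223.54*I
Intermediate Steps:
c(Q, a) = 2*a/(-1 + Q) (c(Q, a) = (2*a)/(-1 + Q) = 2*a/(-1 + Q))
G(q) = 11 + 4/(-1 + 5*q) (G(q) = 3 - (2*(q/q)/(-1 + 5*q) + 4)*(-2) = 3 - (2*1/(-1 + 5*q) + 4)*(-2) = 3 - (2/(-1 + 5*q) + 4)*(-2) = 3 - (4 + 2/(-1 + 5*q))*(-2) = 3 - (-8 - 4/(-1 + 5*q)) = 3 + (8 + 4/(-1 + 5*q)) = 11 + 4/(-1 + 5*q))
√(-49979 + G(-74 - 38)) = √(-49979 + (-7 + 55*(-74 - 38))/(-1 + 5*(-74 - 38))) = √(-49979 + (-7 + 55*(-112))/(-1 + 5*(-112))) = √(-49979 + (-7 - 6160)/(-1 - 560)) = √(-49979 - 6167/(-561)) = √(-49979 - 1/561*(-6167)) = √(-49979 + 6167/561) = √(-28032052/561) = 2*I*√3931495293/561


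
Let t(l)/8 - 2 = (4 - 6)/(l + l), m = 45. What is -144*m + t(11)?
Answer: -71112/11 ≈ -6464.7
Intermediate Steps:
t(l) = 16 - 8/l (t(l) = 16 + 8*((4 - 6)/(l + l)) = 16 + 8*(-2*1/(2*l)) = 16 + 8*(-1/l) = 16 - 8/l)
-144*m + t(11) = -144*45 + (16 - 8/11) = -6480 + (16 - 8*1/11) = -6480 + (16 - 8/11) = -6480 + 168/11 = -71112/11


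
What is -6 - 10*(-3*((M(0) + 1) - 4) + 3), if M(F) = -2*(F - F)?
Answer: -126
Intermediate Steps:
M(F) = 0 (M(F) = -2*0 = 0)
-6 - 10*(-3*((M(0) + 1) - 4) + 3) = -6 - 10*(-3*((0 + 1) - 4) + 3) = -6 - 10*(-3*(1 - 4) + 3) = -6 - 10*(-3*(-3) + 3) = -6 - 10*(9 + 3) = -6 - 10*12 = -6 - 120 = -126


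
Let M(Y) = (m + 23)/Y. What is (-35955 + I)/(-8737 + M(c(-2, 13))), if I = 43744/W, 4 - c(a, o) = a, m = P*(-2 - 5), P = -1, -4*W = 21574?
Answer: 387934073/94192084 ≈ 4.1185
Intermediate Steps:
W = -10787/2 (W = -¼*21574 = -10787/2 ≈ -5393.5)
m = 7 (m = -(-2 - 5) = -1*(-7) = 7)
c(a, o) = 4 - a
M(Y) = 30/Y (M(Y) = (7 + 23)/Y = 30/Y)
I = -87488/10787 (I = 43744/(-10787/2) = 43744*(-2/10787) = -87488/10787 ≈ -8.1105)
(-35955 + I)/(-8737 + M(c(-2, 13))) = (-35955 - 87488/10787)/(-8737 + 30/(4 - 1*(-2))) = -387934073/(10787*(-8737 + 30/(4 + 2))) = -387934073/(10787*(-8737 + 30/6)) = -387934073/(10787*(-8737 + 30*(⅙))) = -387934073/(10787*(-8737 + 5)) = -387934073/10787/(-8732) = -387934073/10787*(-1/8732) = 387934073/94192084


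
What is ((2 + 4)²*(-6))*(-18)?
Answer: 3888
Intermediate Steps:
((2 + 4)²*(-6))*(-18) = (6²*(-6))*(-18) = (36*(-6))*(-18) = -216*(-18) = 3888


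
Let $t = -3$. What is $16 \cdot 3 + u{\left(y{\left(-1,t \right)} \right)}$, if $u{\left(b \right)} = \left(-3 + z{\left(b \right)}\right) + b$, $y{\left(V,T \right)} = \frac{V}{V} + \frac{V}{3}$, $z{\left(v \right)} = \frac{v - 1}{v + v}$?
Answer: $\frac{545}{12} \approx 45.417$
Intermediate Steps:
$z{\left(v \right)} = \frac{-1 + v}{2 v}$
$y{\left(V,T \right)} = 1 + \frac{V}{3}$ ($y{\left(V,T \right)} = 1 + V \frac{1}{3} = 1 + \frac{V}{3}$)
$u{\left(b \right)} = -3 + b + \frac{-1 + b}{2 b}$ ($u{\left(b \right)} = \left(-3 + \frac{-1 + b}{2 b}\right) + b = -3 + b + \frac{-1 + b}{2 b}$)
$16 \cdot 3 + u{\left(y{\left(-1,t \right)} \right)} = 16 \cdot 3 - \left(\frac{11}{6} + \frac{1}{2 \left(1 + \frac{1}{3} \left(-1\right)\right)}\right) = 48 - \left(\frac{11}{6} + \frac{1}{2 \left(1 - \frac{1}{3}\right)}\right) = 48 - \left(\frac{11}{6} + \frac{3}{4}\right) = 48 - \frac{31}{12} = \frac{545}{12}$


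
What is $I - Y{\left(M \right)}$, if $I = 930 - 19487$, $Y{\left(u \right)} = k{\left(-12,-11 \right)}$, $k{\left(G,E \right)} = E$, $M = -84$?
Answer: $-18546$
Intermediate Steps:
$Y{\left(u \right)} = -11$
$I = -18557$ ($I = 930 - 19487 = -18557$)
$I - Y{\left(M \right)} = -18557 - -11 = -18557 + 11 = -18546$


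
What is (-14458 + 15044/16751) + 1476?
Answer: -217446438/16751 ≈ -12981.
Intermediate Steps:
(-14458 + 15044/16751) + 1476 = -242170914/16751 + 1476 = -217446438/16751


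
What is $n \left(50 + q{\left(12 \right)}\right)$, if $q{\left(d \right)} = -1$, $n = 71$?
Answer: $3479$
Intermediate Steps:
$n \left(50 + q{\left(12 \right)}\right) = 71 \left(50 - 1\right) = 71 \cdot 49 = 3479$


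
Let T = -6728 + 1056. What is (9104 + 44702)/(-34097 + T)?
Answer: -53806/39769 ≈ -1.3530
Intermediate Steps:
T = -5672
(9104 + 44702)/(-34097 + T) = (9104 + 44702)/(-34097 - 5672) = 53806/(-39769) = 53806*(-1/39769) = -53806/39769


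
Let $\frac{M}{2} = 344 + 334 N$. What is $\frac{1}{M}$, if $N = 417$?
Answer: $\frac{1}{279244} \approx 3.5811 \cdot 10^{-6}$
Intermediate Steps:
$M = 279244$ ($M = 2 \left(344 + 334 \cdot 417\right) = 2 \left(344 + 139278\right) = 2 \cdot 139622 = 279244$)
$\frac{1}{M} = \frac{1}{279244}$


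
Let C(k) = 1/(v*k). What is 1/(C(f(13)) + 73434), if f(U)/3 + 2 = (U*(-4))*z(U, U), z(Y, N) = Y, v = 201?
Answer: 408834/30022315955 ≈ 1.3618e-5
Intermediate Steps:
f(U) = -6 - 12*U² (f(U) = -6 + 3*((U*(-4))*U) = -6 + 3*((-4*U)*U) = -6 + 3*(-4*U²) = -6 - 12*U²)
C(k) = 1/(201*k)
1/(C(f(13)) + 73434) = 1/(1/(201*(-6 - 12*13²)) + 73434) = 1/(1/(201*(-6 - 12*169)) + 73434) = 1/(1/(201*(-6 - 2028)) + 73434) = 1/((1/201)/(-2034) + 73434) = 1/((1/201)*(-1/2034) + 73434) = 1/(-1/408834 + 73434) = 1/(30022315955/408834) = 408834/30022315955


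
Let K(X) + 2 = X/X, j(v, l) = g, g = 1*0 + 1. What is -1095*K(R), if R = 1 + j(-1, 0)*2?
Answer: 1095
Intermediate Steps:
g = 1 (g = 0 + 1 = 1)
j(v, l) = 1
R = 3 (R = 1 + 1*2 = 1 + 2 = 3)
K(X) = -1 (K(X) = -2 + X/X = -2 + 1 = -1)
-1095*K(R) = -1095*(-1) = 1095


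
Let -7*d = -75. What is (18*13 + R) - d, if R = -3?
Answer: 1542/7 ≈ 220.29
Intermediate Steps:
d = 75/7 (d = -⅐*(-75) = 75/7 ≈ 10.714)
(18*13 + R) - d = (18*13 - 3) - 1*75/7 = (234 - 3) - 75/7 = 231 - 75/7 = 1542/7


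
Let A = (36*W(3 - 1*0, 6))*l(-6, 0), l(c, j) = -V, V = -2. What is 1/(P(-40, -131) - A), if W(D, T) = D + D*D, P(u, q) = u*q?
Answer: 1/4376 ≈ 0.00022852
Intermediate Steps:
l(c, j) = 2 (l(c, j) = -1*(-2) = 2)
P(u, q) = q*u
W(D, T) = D + D**2
A = 864 (A = (36*((3 - 1*0)*(1 + (3 - 1*0))))*2 = (36*((3 + 0)*(1 + (3 + 0))))*2 = (36*(3*(1 + 3)))*2 = (36*(3*4))*2 = (36*12)*2 = 432*2 = 864)
1/(P(-40, -131) - A) = 1/(-131*(-40) - 1*864) = 1/(5240 - 864) = 1/4376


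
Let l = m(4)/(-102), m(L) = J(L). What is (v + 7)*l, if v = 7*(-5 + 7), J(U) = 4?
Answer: -14/17 ≈ -0.82353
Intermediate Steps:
m(L) = 4
l = -2/51 (l = 4/(-102) = 4*(-1/102) = -2/51 ≈ -0.039216)
v = 14 (v = 7*2 = 14)
(v + 7)*l = (14 + 7)*(-2/51) = 21*(-2/51) = -14/17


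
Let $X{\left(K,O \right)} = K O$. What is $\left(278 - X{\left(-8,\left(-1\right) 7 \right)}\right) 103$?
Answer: $22866$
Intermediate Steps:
$\left(278 - X{\left(-8,\left(-1\right) 7 \right)}\right) 103 = \left(278 - - 8 \left(\left(-1\right) 7\right)\right) 103 = \left(278 - \left(-8\right) \left(-7\right)\right) 103 = \left(278 - 56\right) 103 = 222 \cdot 103 = 22866$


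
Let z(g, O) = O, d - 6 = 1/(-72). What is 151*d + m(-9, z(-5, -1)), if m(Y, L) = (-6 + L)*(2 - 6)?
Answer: 67097/72 ≈ 931.90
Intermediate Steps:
d = 431/72 (d = 6 + 1/(-72) = 6 - 1/72 = 431/72 ≈ 5.9861)
m(Y, L) = 24 - 4*L (m(Y, L) = (-6 + L)*(-4) = 24 - 4*L)
151*d + m(-9, z(-5, -1)) = 151*(431/72) + (24 - 4*(-1)) = 65081/72 + (24 + 4) = 65081/72 + 28 = 67097/72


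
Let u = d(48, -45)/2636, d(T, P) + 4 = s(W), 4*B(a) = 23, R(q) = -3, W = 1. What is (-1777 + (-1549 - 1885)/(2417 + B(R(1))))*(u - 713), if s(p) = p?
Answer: 2944728337623/2322316 ≈ 1.2680e+6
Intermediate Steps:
B(a) = 23/4 (B(a) = (¼)*23 = 23/4)
d(T, P) = -3 (d(T, P) = -4 + 1 = -3)
u = -3/2636 ≈ -0.0011381
(-1777 + (-1549 - 1885)/(2417 + B(R(1))))*(u - 713) = (-1777 + (-1549 - 1885)/(2417 + 23/4))*(-3/2636 - 713) = (-1777 - 3434/9691/4)*(-1879471/2636) = (-1777 - 3434*4/9691)*(-1879471/2636) = (-1777 - 13736/9691)*(-1879471/2636) = -17234643/9691*(-1879471/2636) = 2944728337623/2322316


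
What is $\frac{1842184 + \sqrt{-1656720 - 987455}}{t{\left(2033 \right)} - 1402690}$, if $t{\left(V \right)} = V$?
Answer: $- \frac{1842184}{1400657} - \frac{5 i \sqrt{105767}}{1400657} \approx -1.3152 - 0.0011609 i$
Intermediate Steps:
$\frac{1842184 + \sqrt{-1656720 - 987455}}{t{\left(2033 \right)} - 1402690} = \frac{1842184 + \sqrt{-1656720 - 987455}}{2033 - 1402690} = \frac{1842184 + \sqrt{-2644175}}{-1400657} = \left(1842184 + 5 i \sqrt{105767}\right) \left(- \frac{1}{1400657}\right) = - \frac{1842184}{1400657} - \frac{5 i \sqrt{105767}}{1400657}$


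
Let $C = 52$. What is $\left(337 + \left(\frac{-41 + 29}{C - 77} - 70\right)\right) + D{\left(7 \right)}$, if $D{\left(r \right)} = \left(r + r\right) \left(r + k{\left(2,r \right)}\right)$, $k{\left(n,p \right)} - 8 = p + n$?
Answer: $\frac{15087}{25} \approx 603.48$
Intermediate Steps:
$k{\left(n,p \right)} = 8 + n + p$ ($k{\left(n,p \right)} = 8 + \left(p + n\right) = 8 + \left(n + p\right) = 8 + n + p$)
$D{\left(r \right)} = 2 r \left(10 + 2 r\right)$ ($D{\left(r \right)} = \left(r + r\right) \left(r + \left(8 + 2 + r\right)\right) = 2 r \left(r + \left(10 + r\right)\right) = 2 r \left(10 + 2 r\right)$)
$\left(337 + \left(\frac{-41 + 29}{C - 77} - 70\right)\right) + D{\left(7 \right)} = \left(337 - \left(70 - \frac{-41 + 29}{52 - 77}\right)\right) + 4 \cdot 7 \left(5 + 7\right) = \left(337 - \left(70 + \frac{12}{-25}\right)\right) + 4 \cdot 7 \cdot 12 = \left(337 - \frac{1738}{25}\right) + 336 = \frac{6687}{25} + 336 = \frac{15087}{25}$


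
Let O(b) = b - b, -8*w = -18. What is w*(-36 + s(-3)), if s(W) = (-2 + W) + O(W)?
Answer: -369/4 ≈ -92.250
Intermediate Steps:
w = 9/4 (w = -⅛*(-18) = 9/4 ≈ 2.2500)
O(b) = 0
s(W) = -2 + W (s(W) = (-2 + W) + 0 = -2 + W)
w*(-36 + s(-3)) = 9*(-36 + (-2 - 3))/4 = 9*(-36 - 5)/4 = (9/4)*(-41) = -369/4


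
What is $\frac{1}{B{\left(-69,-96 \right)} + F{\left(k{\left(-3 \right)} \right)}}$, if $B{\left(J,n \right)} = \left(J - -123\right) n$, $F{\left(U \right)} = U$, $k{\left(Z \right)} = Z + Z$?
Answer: $- \frac{1}{5190} \approx -0.00019268$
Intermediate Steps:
$k{\left(Z \right)} = 2 Z$
$B{\left(J,n \right)} = n \left(123 + J\right)$ ($B{\left(J,n \right)} = \left(J + 123\right) n = \left(123 + J\right) n = n \left(123 + J\right)$)
$\frac{1}{B{\left(-69,-96 \right)} + F{\left(k{\left(-3 \right)} \right)}} = \frac{1}{- 96 \left(123 - 69\right) + 2 \left(-3\right)} = \frac{1}{\left(-96\right) 54 - 6} = \frac{1}{-5184 - 6} = \frac{1}{-5190} = - \frac{1}{5190}$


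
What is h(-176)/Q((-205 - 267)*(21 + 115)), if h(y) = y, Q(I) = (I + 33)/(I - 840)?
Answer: -11445632/64159 ≈ -178.39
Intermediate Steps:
Q(I) = (33 + I)/(-840 + I)
h(-176)/Q((-205 - 267)*(21 + 115)) = -176*(-840 + (-205 - 267)*(21 + 115))/(33 + (-205 - 267)*(21 + 115)) = -176*(-840 - 472*136)/(33 - 472*136) = -176*(-840 - 64192)/(33 - 64192) = -176/(-64159/(-65032)) = -176/((-1/65032*(-64159))) = -176/64159/65032 = -176*65032/64159 = -11445632/64159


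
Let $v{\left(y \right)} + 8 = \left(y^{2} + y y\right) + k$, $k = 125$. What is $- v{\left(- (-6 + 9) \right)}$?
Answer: $-135$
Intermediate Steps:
$v{\left(y \right)} = 117 + 2 y^{2}$ ($v{\left(y \right)} = -8 + \left(\left(y^{2} + y y\right) + 125\right) = -8 + \left(\left(y^{2} + y^{2}\right) + 125\right) = -8 + \left(2 y^{2} + 125\right) = -8 + \left(125 + 2 y^{2}\right) = 117 + 2 y^{2}$)
$- v{\left(- (-6 + 9) \right)} = - (117 + 2 \left(- (-6 + 9)\right)^{2}) = - (117 + 2 \left(\left(-1\right) 3\right)^{2}) = - (117 + 2 \left(-3\right)^{2}) = - (117 + 2 \cdot 9) = - (117 + 18) = \left(-1\right) 135 = -135$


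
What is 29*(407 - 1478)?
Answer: -31059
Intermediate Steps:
29*(407 - 1478) = 29*(-1071) = -31059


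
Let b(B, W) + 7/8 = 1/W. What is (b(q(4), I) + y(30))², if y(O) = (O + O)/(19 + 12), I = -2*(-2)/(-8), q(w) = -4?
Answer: 54289/61504 ≈ 0.88269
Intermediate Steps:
I = -½ (I = 4*(-⅛) = -½ ≈ -0.50000)
b(B, W) = -7/8 + 1/W
y(O) = 2*O/31 (y(O) = (2*O)/31 = (2*O)*(1/31) = 2*O/31)
(b(q(4), I) + y(30))² = ((-7/8 + 1/(-½)) + (2/31)*30)² = ((-7/8 - 2) + 60/31)² = (-23/8 + 60/31)² = (-233/248)² = 54289/61504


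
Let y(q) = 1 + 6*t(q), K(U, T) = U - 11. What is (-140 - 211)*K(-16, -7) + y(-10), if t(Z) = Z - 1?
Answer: 9412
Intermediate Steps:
t(Z) = -1 + Z
K(U, T) = -11 + U
y(q) = -5 + 6*q (y(q) = 1 + 6*(-1 + q) = 1 + (-6 + 6*q) = -5 + 6*q)
(-140 - 211)*K(-16, -7) + y(-10) = (-140 - 211)*(-11 - 16) + (-5 + 6*(-10)) = -351*(-27) + (-5 - 60) = 9477 - 65 = 9412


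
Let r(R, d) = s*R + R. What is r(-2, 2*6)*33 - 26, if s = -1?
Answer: -26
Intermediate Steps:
r(R, d) = 0 (r(R, d) = -R + R = 0)
r(-2, 2*6)*33 - 26 = 0*33 - 26 = 0 - 26 = -26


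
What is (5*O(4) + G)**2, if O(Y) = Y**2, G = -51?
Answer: 841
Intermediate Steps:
(5*O(4) + G)**2 = (5*4**2 - 51)**2 = (5*16 - 51)**2 = (80 - 51)**2 = 29**2 = 841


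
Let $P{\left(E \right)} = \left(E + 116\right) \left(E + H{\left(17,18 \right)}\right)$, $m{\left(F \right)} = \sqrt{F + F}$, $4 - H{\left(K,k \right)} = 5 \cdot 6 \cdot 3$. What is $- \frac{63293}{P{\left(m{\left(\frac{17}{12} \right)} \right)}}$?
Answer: $\frac{22724338962}{3580614121} + \frac{11392740 \sqrt{102}}{3580614121} \approx 6.3786$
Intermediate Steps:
$H{\left(K,k \right)} = -86$ ($H{\left(K,k \right)} = 4 - 5 \cdot 6 \cdot 3 = 4 - 30 \cdot 3 = 4 - 90 = -86$)
$m{\left(F \right)} = \sqrt{2} \sqrt{F}$ ($m{\left(F \right)} = \sqrt{2 F} = \sqrt{2} \sqrt{F}$)
$P{\left(E \right)} = \left(-86 + E\right) \left(116 + E\right)$ ($P{\left(E \right)} = \left(E + 116\right) \left(E - 86\right) = \left(116 + E\right) \left(-86 + E\right) = \left(-86 + E\right) \left(116 + E\right)$)
$- \frac{63293}{P{\left(m{\left(\frac{17}{12} \right)} \right)}} = - \frac{63293}{-9976 + \left(\sqrt{2} \sqrt{\frac{17}{12}}\right)^{2} + 30 \sqrt{2} \sqrt{\frac{17}{12}}} = - \frac{63293}{-9976 + \left(\sqrt{2} \frac{\sqrt{51}}{6}\right)^{2} + 30 \sqrt{2} \frac{\sqrt{51}}{6}} = - \frac{63293}{-9976 + \left(\frac{\sqrt{102}}{6}\right)^{2} + 30 \frac{\sqrt{102}}{6}} = - \frac{63293}{-9976 + \frac{17}{6} + 5 \sqrt{102}} = - \frac{63293}{- \frac{59839}{6} + 5 \sqrt{102}}$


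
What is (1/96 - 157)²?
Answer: 227135041/9216 ≈ 24646.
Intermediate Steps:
(1/96 - 157)² = (-15071/96)² = 227135041/9216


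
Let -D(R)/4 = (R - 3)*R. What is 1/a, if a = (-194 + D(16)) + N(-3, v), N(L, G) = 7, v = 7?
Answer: -1/1019 ≈ -0.00098135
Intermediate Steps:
D(R) = -4*R*(-3 + R) (D(R) = -4*(R - 3)*R = -4*(-3 + R)*R = -4*R*(-3 + R))
a = -1019 (a = (-194 + 4*16*(3 - 1*16)) + 7 = (-194 + 4*16*(3 - 16)) + 7 = (-194 + 4*16*(-13)) + 7 = (-194 - 832) + 7 = -1026 + 7 = -1019)
1/a = 1/(-1019) = -1/1019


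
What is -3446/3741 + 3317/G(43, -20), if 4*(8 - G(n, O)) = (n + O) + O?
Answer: 1708126/3741 ≈ 456.60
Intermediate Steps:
G(n, O) = 8 - O/2 - n/4 (G(n, O) = 8 - ((n + O) + O)/4 = 8 - ((O + n) + O)/4 = 8 - (n + 2*O)/4 = 8 + (-O/2 - n/4) = 8 - O/2 - n/4)
-3446/3741 + 3317/G(43, -20) = -3446/3741 + 3317/(8 - ½*(-20) - ¼*43) = -3446*1/3741 + 3317/(8 + 10 - 43/4) = -3446/3741 + 3317/(29/4) = -3446/3741 + 3317*(4/29) = -3446/3741 + 13268/29 = 1708126/3741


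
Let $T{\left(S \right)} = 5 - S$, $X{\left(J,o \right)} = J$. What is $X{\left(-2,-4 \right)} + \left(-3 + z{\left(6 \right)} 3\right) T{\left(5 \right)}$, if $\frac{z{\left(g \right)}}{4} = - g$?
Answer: $-2$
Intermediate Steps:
$z{\left(g \right)} = - 4 g$ ($z{\left(g \right)} = 4 \left(- g\right) = - 4 g$)
$X{\left(-2,-4 \right)} + \left(-3 + z{\left(6 \right)} 3\right) T{\left(5 \right)} = -2 + \left(-3 + \left(-4\right) 6 \cdot 3\right) \left(5 - 5\right) = -2 + \left(-3 - 72\right) \left(5 - 5\right) = -2 + \left(-3 - 72\right) 0 = -2 - 0 = -2 + 0 = -2$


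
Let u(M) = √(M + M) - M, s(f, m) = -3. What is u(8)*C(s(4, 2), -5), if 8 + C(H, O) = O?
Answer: 52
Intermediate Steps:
C(H, O) = -8 + O
u(M) = -M + √2*√M (u(M) = √(2*M) - M = √2*√M - M = -M + √2*√M)
u(8)*C(s(4, 2), -5) = (-1*8 + √2*√8)*(-8 - 5) = (-8 + √2*(2*√2))*(-13) = (-8 + 4)*(-13) = -4*(-13) = 52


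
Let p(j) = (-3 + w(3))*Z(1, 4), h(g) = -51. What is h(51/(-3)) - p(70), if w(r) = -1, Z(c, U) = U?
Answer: -35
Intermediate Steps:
p(j) = -16 (p(j) = (-3 - 1)*4 = -4*4 = -16)
h(51/(-3)) - p(70) = -51 - 1*(-16) = -51 + 16 = -35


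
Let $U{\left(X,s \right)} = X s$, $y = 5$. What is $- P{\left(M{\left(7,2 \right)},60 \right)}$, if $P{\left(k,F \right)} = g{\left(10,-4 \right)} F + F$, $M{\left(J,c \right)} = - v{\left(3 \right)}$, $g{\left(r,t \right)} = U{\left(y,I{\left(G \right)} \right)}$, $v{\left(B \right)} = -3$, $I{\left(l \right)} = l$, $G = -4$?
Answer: $1140$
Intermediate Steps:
$g{\left(r,t \right)} = -20$ ($g{\left(r,t \right)} = 5 \left(-4\right) = -20$)
$M{\left(J,c \right)} = 3$ ($M{\left(J,c \right)} = \left(-1\right) \left(-3\right) = 3$)
$P{\left(k,F \right)} = - 19 F$ ($P{\left(k,F \right)} = - 20 F + F = - 19 F$)
$- P{\left(M{\left(7,2 \right)},60 \right)} = - \left(-19\right) 60 = \left(-1\right) \left(-1140\right) = 1140$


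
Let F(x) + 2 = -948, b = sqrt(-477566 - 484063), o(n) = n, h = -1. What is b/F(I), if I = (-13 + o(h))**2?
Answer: -I*sqrt(961629)/950 ≈ -1.0322*I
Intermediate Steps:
b = I*sqrt(961629) (b = sqrt(-961629) = I*sqrt(961629) ≈ 980.63*I)
I = 196 (I = (-13 - 1)**2 = (-14)**2 = 196)
F(x) = -950 (F(x) = -2 - 948 = -950)
b/F(I) = (I*sqrt(961629))/(-950) = (I*sqrt(961629))*(-1/950) = -I*sqrt(961629)/950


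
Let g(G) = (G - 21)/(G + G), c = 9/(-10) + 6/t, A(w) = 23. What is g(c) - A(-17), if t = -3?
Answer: -1095/58 ≈ -18.879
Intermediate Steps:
c = -29/10 (c = 9/(-10) + 6/(-3) = 9*(-⅒) + 6*(-⅓) = -9/10 - 2 = -29/10 ≈ -2.9000)
g(G) = (-21 + G)/(2*G) (g(G) = (-21 + G)/((2*G)) = (-21 + G)*(1/(2*G)) = (-21 + G)/(2*G))
g(c) - A(-17) = (-21 - 29/10)/(2*(-29/10)) - 1*23 = (½)*(-10/29)*(-239/10) - 23 = 239/58 - 23 = -1095/58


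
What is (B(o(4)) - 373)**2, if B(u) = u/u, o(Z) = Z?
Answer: 138384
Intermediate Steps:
B(u) = 1
(B(o(4)) - 373)**2 = (1 - 373)**2 = (-372)**2 = 138384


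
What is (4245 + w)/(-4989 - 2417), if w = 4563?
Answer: -4404/3703 ≈ -1.1893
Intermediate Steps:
(4245 + w)/(-4989 - 2417) = (4245 + 4563)/(-4989 - 2417) = 8808/(-7406) = 8808*(-1/7406) = -4404/3703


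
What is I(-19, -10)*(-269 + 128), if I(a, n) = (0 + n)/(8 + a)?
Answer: -1410/11 ≈ -128.18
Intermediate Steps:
I(a, n) = n/(8 + a)
I(-19, -10)*(-269 + 128) = (-10/(8 - 19))*(-269 + 128) = -10/(-11)*(-141) = -10*(-1/11)*(-141) = (10/11)*(-141) = -1410/11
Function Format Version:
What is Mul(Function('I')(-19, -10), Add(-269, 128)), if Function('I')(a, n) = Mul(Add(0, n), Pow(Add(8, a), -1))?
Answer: Rational(-1410, 11) ≈ -128.18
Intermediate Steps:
Function('I')(a, n) = Mul(n, Pow(Add(8, a), -1))
Mul(Function('I')(-19, -10), Add(-269, 128)) = Mul(Mul(-10, Pow(Add(8, -19), -1)), Add(-269, 128)) = Mul(Mul(-10, Pow(-11, -1)), -141) = Mul(Mul(-10, Rational(-1, 11)), -141) = Mul(Rational(10, 11), -141) = Rational(-1410, 11)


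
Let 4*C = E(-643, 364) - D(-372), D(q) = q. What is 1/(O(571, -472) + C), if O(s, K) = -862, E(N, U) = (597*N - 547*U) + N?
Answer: -2/293349 ≈ -6.8178e-6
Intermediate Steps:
E(N, U) = -547*U + 598*N (E(N, U) = (-547*U + 597*N) + N = -547*U + 598*N)
C = -291625/2 (C = ((-547*364 + 598*(-643)) - 1*(-372))/4 = ((-199108 - 384514) + 372)/4 = (-583622 + 372)/4 = (¼)*(-583250) = -291625/2 ≈ -1.4581e+5)
1/(O(571, -472) + C) = 1/(-862 - 291625/2) = 1/(-293349/2) = -2/293349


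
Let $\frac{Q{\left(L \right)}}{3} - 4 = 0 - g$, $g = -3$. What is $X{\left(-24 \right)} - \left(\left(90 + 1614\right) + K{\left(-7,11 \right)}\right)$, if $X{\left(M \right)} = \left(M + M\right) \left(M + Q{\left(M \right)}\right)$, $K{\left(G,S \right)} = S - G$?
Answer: $-1578$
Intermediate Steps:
$Q{\left(L \right)} = 21$ ($Q{\left(L \right)} = 12 + 3 \left(0 - -3\right) = 12 + 3 \left(0 + 3\right) = 12 + 3 \cdot 3 = 12 + 9 = 21$)
$X{\left(M \right)} = 2 M \left(21 + M\right)$ ($X{\left(M \right)} = \left(M + M\right) \left(M + 21\right) = 2 M \left(21 + M\right)$)
$X{\left(-24 \right)} - \left(\left(90 + 1614\right) + K{\left(-7,11 \right)}\right) = 2 \left(-24\right) \left(21 - 24\right) - \left(\left(90 + 1614\right) + \left(11 - -7\right)\right) = 2 \left(-24\right) \left(-3\right) - \left(1704 + \left(11 + 7\right)\right) = 144 - \left(1704 + 18\right) = 144 - 1722 = -1578$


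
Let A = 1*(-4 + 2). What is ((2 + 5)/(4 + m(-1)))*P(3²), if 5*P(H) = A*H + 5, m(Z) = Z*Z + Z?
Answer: -91/20 ≈ -4.5500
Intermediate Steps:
m(Z) = Z + Z² (m(Z) = Z² + Z = Z + Z²)
A = -2 (A = 1*(-2) = -2)
P(H) = 1 - 2*H/5 (P(H) = (-2*H + 5)/5 = (5 - 2*H)/5 = 1 - 2*H/5)
((2 + 5)/(4 + m(-1)))*P(3²) = ((2 + 5)/(4 - (1 - 1)))*(1 - ⅖*3²) = (7/(4 - 1*0))*(1 - ⅖*9) = (7/(4 + 0))*(1 - 18/5) = (7/4)*(-13/5) = -91/20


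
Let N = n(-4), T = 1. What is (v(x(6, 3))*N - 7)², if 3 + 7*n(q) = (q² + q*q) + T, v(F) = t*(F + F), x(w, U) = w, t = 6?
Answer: 4456321/49 ≈ 90945.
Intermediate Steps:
v(F) = 12*F (v(F) = 6*(F + F) = 6*(2*F) = 12*F)
n(q) = -2/7 + 2*q²/7 (n(q) = -3/7 + ((q² + q*q) + 1)/7 = -3/7 + ((q² + q²) + 1)/7 = -3/7 + (2*q² + 1)/7 = -3/7 + (1 + 2*q²)/7 = -3/7 + (⅐ + 2*q²/7) = -2/7 + 2*q²/7)
N = 30/7 (N = -2/7 + (2/7)*(-4)² = -2/7 + (2/7)*16 = -2/7 + 32/7 = 30/7 ≈ 4.2857)
(v(x(6, 3))*N - 7)² = ((12*6)*(30/7) - 7)² = (72*(30/7) - 7)² = (2160/7 - 7)² = (2111/7)² = 4456321/49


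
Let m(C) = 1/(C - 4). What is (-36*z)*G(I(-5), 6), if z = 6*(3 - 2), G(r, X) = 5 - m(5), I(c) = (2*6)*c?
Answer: -864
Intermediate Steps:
I(c) = 12*c
m(C) = 1/(-4 + C)
G(r, X) = 4 (G(r, X) = 5 - 1/(-4 + 5) = 5 - 1/1 = 5 - 1*1 = 5 - 1 = 4)
z = 6 (z = 6*1 = 6)
(-36*z)*G(I(-5), 6) = -36*6*4 = -216*4 = -864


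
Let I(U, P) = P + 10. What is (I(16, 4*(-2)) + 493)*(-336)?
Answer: -166320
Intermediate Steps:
I(U, P) = 10 + P
(I(16, 4*(-2)) + 493)*(-336) = ((10 + 4*(-2)) + 493)*(-336) = ((10 - 8) + 493)*(-336) = (2 + 493)*(-336) = 495*(-336) = -166320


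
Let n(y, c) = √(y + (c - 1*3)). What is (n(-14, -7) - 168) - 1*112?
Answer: -280 + 2*I*√6 ≈ -280.0 + 4.899*I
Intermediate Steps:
n(y, c) = √(-3 + c + y) (n(y, c) = √(y + (c - 3)) = √(y + (-3 + c)) = √(-3 + c + y))
(n(-14, -7) - 168) - 1*112 = (√(-3 - 7 - 14) - 168) - 1*112 = (√(-24) - 168) - 112 = (2*I*√6 - 168) - 112 = (-168 + 2*I*√6) - 112 = -280 + 2*I*√6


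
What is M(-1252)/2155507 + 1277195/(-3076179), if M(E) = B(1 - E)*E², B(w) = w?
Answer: 6039116374918783/6630725367753 ≈ 910.78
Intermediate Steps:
M(E) = E²*(1 - E) (M(E) = (1 - E)*E² = E²*(1 - E))
M(-1252)/2155507 + 1277195/(-3076179) = ((-1252)²*(1 - 1*(-1252)))/2155507 + 1277195/(-3076179) = (1567504*(1 + 1252))*(1/2155507) + 1277195*(-1/3076179) = (1567504*1253)*(1/2155507) - 1277195/3076179 = 1964082512*(1/2155507) - 1277195/3076179 = 1964082512/2155507 - 1277195/3076179 = 6039116374918783/6630725367753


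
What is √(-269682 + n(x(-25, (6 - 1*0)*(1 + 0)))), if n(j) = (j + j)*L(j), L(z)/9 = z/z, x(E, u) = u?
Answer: I*√269574 ≈ 519.21*I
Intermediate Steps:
L(z) = 9 (L(z) = 9*(z/z) = 9*1 = 9)
n(j) = 18*j (n(j) = (j + j)*9 = (2*j)*9 = 18*j)
√(-269682 + n(x(-25, (6 - 1*0)*(1 + 0)))) = √(-269682 + 18*((6 - 1*0)*(1 + 0))) = √(-269682 + 18*((6 + 0)*1)) = √(-269682 + 18*(6*1)) = √(-269682 + 18*6) = √(-269682 + 108) = √(-269574) = I*√269574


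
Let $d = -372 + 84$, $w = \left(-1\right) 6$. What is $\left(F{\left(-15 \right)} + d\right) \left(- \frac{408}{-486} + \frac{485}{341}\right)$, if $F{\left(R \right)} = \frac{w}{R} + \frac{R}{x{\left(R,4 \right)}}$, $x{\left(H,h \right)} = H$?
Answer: $- \frac{89523809}{138105} \approx -648.23$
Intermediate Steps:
$w = -6$
$d = -288$
$F{\left(R \right)} = 1 - \frac{6}{R}$ ($F{\left(R \right)} = - \frac{6}{R} + \frac{R}{R} = - \frac{6}{R} + 1 = 1 - \frac{6}{R}$)
$\left(F{\left(-15 \right)} + d\right) \left(- \frac{408}{-486} + \frac{485}{341}\right) = \left(\frac{-6 - 15}{-15} - 288\right) \left(- \frac{408}{-486} + \frac{485}{341}\right) = \left(\left(- \frac{1}{15}\right) \left(-21\right) - 288\right) \left(\left(-408\right) \left(- \frac{1}{486}\right) + 485 \cdot \frac{1}{341}\right) = \left(\frac{7}{5} - 288\right) \left(\frac{68}{81} + \frac{485}{341}\right) = \left(- \frac{1433}{5}\right) \frac{62473}{27621} = - \frac{89523809}{138105}$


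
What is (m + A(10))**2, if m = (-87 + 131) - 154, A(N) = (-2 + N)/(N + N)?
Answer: 300304/25 ≈ 12012.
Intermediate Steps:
A(N) = (-2 + N)/(2*N) (A(N) = (-2 + N)/((2*N)) = (-2 + N)*(1/(2*N)) = (-2 + N)/(2*N))
m = -110 (m = 44 - 154 = -110)
(m + A(10))**2 = (-110 + (1/2)*(-2 + 10)/10)**2 = (-110 + (1/2)*(1/10)*8)**2 = (-110 + 2/5)**2 = (-548/5)**2 = 300304/25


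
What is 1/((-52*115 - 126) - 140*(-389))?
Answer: 1/48354 ≈ 2.0681e-5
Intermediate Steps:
1/((-52*115 - 126) - 140*(-389)) = 1/((-5980 - 126) + 54460) = 1/(-6106 + 54460) = 1/48354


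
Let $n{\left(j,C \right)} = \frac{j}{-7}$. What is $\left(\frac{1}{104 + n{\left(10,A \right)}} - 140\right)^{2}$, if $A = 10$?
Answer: $\frac{10102863169}{515524} \approx 19597.0$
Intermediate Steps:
$n{\left(j,C \right)} = - \frac{j}{7}$ ($n{\left(j,C \right)} = j \left(- \frac{1}{7}\right) = - \frac{j}{7}$)
$\left(\frac{1}{104 + n{\left(10,A \right)}} - 140\right)^{2} = \left(\frac{1}{104 - \frac{10}{7}} - 140\right)^{2} = \left(\frac{1}{\frac{718}{7}} - 140\right)^{2} = \left(\frac{7}{718} - 140\right)^{2} = \left(- \frac{100513}{718}\right)^{2} = \frac{10102863169}{515524}$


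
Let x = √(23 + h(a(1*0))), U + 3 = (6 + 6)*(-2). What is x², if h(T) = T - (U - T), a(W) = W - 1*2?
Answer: 46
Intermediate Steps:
U = -27 (U = -3 + (6 + 6)*(-2) = -3 + 12*(-2) = -3 - 24 = -27)
a(W) = -2 + W (a(W) = W - 2 = -2 + W)
h(T) = 27 + 2*T (h(T) = T - (-27 - T) = T + (27 + T) = 27 + 2*T)
x = √46 (x = √(23 + (27 + 2*(-2 + 1*0))) = √(23 + (27 + 2*(-2 + 0))) = √(23 + (27 + 2*(-2))) = √(23 + (27 - 4)) = √(23 + 23) = √46 ≈ 6.7823)
x² = (√46)² = 46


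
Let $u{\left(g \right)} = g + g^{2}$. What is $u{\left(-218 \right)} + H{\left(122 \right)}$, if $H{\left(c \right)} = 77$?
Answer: $47383$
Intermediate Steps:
$u{\left(-218 \right)} + H{\left(122 \right)} = - 218 \left(1 - 218\right) + 77 = \left(-218\right) \left(-217\right) + 77 = 47306 + 77 = 47383$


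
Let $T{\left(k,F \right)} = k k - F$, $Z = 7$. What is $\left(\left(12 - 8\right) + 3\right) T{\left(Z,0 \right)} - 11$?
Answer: $332$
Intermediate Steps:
$T{\left(k,F \right)} = k^{2} - F$
$\left(\left(12 - 8\right) + 3\right) T{\left(Z,0 \right)} - 11 = \left(\left(12 - 8\right) + 3\right) \left(7^{2} - 0\right) - 11 = \left(4 + 3\right) \left(49 + 0\right) - 11 = 7 \cdot 49 - 11 = 343 - 11 = 332$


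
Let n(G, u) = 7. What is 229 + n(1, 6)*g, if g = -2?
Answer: 215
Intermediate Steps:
229 + n(1, 6)*g = 229 + 7*(-2) = 229 - 14 = 215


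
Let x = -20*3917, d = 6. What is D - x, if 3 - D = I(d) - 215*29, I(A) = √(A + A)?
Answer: 84578 - 2*√3 ≈ 84575.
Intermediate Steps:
I(A) = √2*√A (I(A) = √(2*A) = √2*√A)
D = 6238 - 2*√3 (D = 3 - (√2*√6 - 215*29) = 3 - (2*√3 - 6235) = 3 - (-6235 + 2*√3) = 3 + (6235 - 2*√3) = 6238 - 2*√3 ≈ 6234.5)
x = -78340
D - x = (6238 - 2*√3) - 1*(-78340) = (6238 - 2*√3) + 78340 = 84578 - 2*√3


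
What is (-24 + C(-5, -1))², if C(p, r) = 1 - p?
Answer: 324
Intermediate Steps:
(-24 + C(-5, -1))² = (-24 + (1 - 1*(-5)))² = (-24 + (1 + 5))² = (-24 + 6)² = (-18)² = 324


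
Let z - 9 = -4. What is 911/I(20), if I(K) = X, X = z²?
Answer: 911/25 ≈ 36.440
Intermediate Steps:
z = 5 (z = 9 - 4 = 5)
X = 25 (X = 5² = 25)
I(K) = 25
911/I(20) = 911/25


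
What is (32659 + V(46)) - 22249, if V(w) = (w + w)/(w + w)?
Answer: 10411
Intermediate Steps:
V(w) = 1 (V(w) = (2*w)/((2*w)) = (2*w)*(1/(2*w)) = 1)
(32659 + V(46)) - 22249 = (32659 + 1) - 22249 = 32660 - 22249 = 10411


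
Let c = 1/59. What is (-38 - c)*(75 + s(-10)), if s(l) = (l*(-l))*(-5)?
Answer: -1289725/59 ≈ -21860.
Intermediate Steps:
c = 1/59 ≈ 0.016949
s(l) = 5*l² (s(l) = -l²*(-5) = 5*l²)
(-38 - c)*(75 + s(-10)) = (-38 - 1*1/59)*(75 + 5*(-10)²) = (-38 - 1/59)*(75 + 5*100) = -2243*(75 + 500)/59 = -2243/59*575 = -1289725/59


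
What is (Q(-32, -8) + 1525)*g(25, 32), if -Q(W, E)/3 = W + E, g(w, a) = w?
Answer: 41125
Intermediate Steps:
Q(W, E) = -3*E - 3*W (Q(W, E) = -3*(W + E) = -3*(E + W) = -3*E - 3*W)
(Q(-32, -8) + 1525)*g(25, 32) = ((-3*(-8) - 3*(-32)) + 1525)*25 = ((24 + 96) + 1525)*25 = (120 + 1525)*25 = 1645*25 = 41125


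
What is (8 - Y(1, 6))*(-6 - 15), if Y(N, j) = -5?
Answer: -273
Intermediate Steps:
(8 - Y(1, 6))*(-6 - 15) = (8 - 1*(-5))*(-6 - 15) = (8 + 5)*(-21) = 13*(-21) = -273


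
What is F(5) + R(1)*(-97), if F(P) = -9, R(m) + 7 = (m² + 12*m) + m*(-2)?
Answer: -397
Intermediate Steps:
R(m) = -7 + m² + 10*m (R(m) = -7 + ((m² + 12*m) + m*(-2)) = -7 + ((m² + 12*m) - 2*m) = -7 + (m² + 10*m) = -7 + m² + 10*m)
F(5) + R(1)*(-97) = -9 + (-7 + 1² + 10*1)*(-97) = -9 + (-7 + 1 + 10)*(-97) = -9 + 4*(-97) = -9 - 388 = -397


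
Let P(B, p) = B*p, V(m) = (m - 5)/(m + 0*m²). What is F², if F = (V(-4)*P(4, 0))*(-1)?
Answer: 0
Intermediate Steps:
V(m) = (-5 + m)/m (V(m) = (-5 + m)/(m + 0) = (-5 + m)/m)
F = 0 (F = (((-5 - 4)/(-4))*(4*0))*(-1) = (-¼*(-9)*0)*(-1) = ((9/4)*0)*(-1) = 0*(-1) = 0)
F² = 0² = 0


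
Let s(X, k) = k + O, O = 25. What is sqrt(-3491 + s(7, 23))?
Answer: I*sqrt(3443) ≈ 58.677*I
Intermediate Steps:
s(X, k) = 25 + k (s(X, k) = k + 25 = 25 + k)
sqrt(-3491 + s(7, 23)) = sqrt(-3491 + (25 + 23)) = sqrt(-3491 + 48) = sqrt(-3443) = I*sqrt(3443)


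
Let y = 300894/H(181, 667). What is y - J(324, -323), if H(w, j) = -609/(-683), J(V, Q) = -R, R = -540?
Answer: 68393914/203 ≈ 3.3692e+5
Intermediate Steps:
J(V, Q) = 540 (J(V, Q) = -1*(-540) = 540)
H(w, j) = 609/683 (H(w, j) = -609*(-1/683) = 609/683)
y = 68503534/203 (y = 300894/(609/683) = 300894*(683/609) = 68503534/203 ≈ 3.3746e+5)
y - J(324, -323) = 68503534/203 - 1*540 = 68503534/203 - 540 = 68393914/203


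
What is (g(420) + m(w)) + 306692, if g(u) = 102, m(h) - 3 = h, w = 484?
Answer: 307281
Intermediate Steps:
m(h) = 3 + h
(g(420) + m(w)) + 306692 = (102 + (3 + 484)) + 306692 = (102 + 487) + 306692 = 589 + 306692 = 307281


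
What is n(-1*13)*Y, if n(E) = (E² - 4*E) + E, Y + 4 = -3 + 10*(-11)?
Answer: -24336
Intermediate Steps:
Y = -117 (Y = -4 + (-3 + 10*(-11)) = -4 + (-3 - 110) = -4 - 113 = -117)
n(E) = E² - 3*E
n(-1*13)*Y = ((-1*13)*(-3 - 1*13))*(-117) = -13*(-3 - 13)*(-117) = -13*(-16)*(-117) = 208*(-117) = -24336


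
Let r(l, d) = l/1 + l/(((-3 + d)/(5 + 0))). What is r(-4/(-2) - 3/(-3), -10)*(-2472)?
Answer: -59328/13 ≈ -4563.7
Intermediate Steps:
r(l, d) = l + l/(-3/5 + d/5) (r(l, d) = l*1 + l/(((-3 + d)/5)) = l + l/(((-3 + d)*(1/5))) = l + l/(-3/5 + d/5))
r(-4/(-2) - 3/(-3), -10)*(-2472) = ((-4/(-2) - 3/(-3))*(2 - 10)/(-3 - 10))*(-2472) = ((-4*(-1/2) - 3*(-1/3))*(-8)/(-13))*(-2472) = ((2 + 1)*(-1/13)*(-8))*(-2472) = (3*(-1/13)*(-8))*(-2472) = (24/13)*(-2472) = -59328/13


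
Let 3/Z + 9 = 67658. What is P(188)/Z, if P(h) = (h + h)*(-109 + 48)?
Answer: -1551597464/3 ≈ -5.1720e+8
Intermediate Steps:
P(h) = -122*h (P(h) = (2*h)*(-61) = -122*h)
Z = 3/67649 (Z = 3/(-9 + 67658) = 3/67649 ≈ 4.4347e-5)
P(188)/Z = (-122*188)/(3/67649) = -22936*67649/3 = -1551597464/3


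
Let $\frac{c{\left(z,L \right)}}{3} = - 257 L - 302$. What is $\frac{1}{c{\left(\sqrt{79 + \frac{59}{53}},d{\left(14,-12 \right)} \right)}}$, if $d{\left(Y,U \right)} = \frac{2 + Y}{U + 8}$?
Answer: $\frac{1}{2178} \approx 0.00045914$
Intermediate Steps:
$d{\left(Y,U \right)} = \frac{2 + Y}{8 + U}$
$c{\left(z,L \right)} = -906 - 771 L$ ($c{\left(z,L \right)} = 3 \left(- 257 L - 302\right) = 3 \left(-302 - 257 L\right) = -906 - 771 L$)
$\frac{1}{c{\left(\sqrt{79 + \frac{59}{53}},d{\left(14,-12 \right)} \right)}} = \frac{1}{-906 - 771 \frac{2 + 14}{8 - 12}} = \frac{1}{-906 - 771 \frac{1}{-4} \cdot 16} = \frac{1}{-906 - 771 \left(\left(- \frac{1}{4}\right) 16\right)} = \frac{1}{-906 - -3084} = \frac{1}{-906 + 3084} = \frac{1}{2178}$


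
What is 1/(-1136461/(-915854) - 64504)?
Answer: -915854/59075109955 ≈ -1.5503e-5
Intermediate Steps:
1/(-1136461/(-915854) - 64504) = 1/(-1136461*(-1/915854) - 64504) = 1/(1136461/915854 - 64504) = 1/(-59075109955/915854) = -915854/59075109955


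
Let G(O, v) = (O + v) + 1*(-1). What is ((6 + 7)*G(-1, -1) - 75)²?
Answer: 12996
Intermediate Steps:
G(O, v) = -1 + O + v (G(O, v) = (O + v) - 1 = -1 + O + v)
((6 + 7)*G(-1, -1) - 75)² = ((6 + 7)*(-1 - 1 - 1) - 75)² = (13*(-3) - 75)² = (-39 - 75)² = (-114)² = 12996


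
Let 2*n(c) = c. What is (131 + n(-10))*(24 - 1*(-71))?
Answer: 11970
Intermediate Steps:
n(c) = c/2
(131 + n(-10))*(24 - 1*(-71)) = (131 + (½)*(-10))*(24 - 1*(-71)) = (131 - 5)*(24 + 71) = 126*95 = 11970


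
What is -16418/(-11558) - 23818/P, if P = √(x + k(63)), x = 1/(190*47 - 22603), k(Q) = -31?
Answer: 8209/5779 + 130999*I*√1582/1218 ≈ 1.4205 + 4277.8*I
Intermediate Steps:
x = -1/13673 (x = 1/(8930 - 22603) = 1/(-13673) = -1/13673 ≈ -7.3137e-5)
P = 174*I*√1582/1243 (P = √(-1/13673 - 31) = √(-423864/13673) = 174*I*√1582/1243 ≈ 5.5678*I)
-16418/(-11558) - 23818/P = -16418/(-11558) - 23818*(-11*I*√1582/2436) = -16418*(-1/11558) - (-130999)*I*√1582/1218 = 8209/5779 + 130999*I*√1582/1218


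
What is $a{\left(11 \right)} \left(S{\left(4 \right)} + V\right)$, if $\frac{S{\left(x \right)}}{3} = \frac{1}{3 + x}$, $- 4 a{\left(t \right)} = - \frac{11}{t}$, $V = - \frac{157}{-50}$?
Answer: $\frac{1249}{1400} \approx 0.89214$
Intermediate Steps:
$V = \frac{157}{50}$ ($V = \left(-157\right) \left(- \frac{1}{50}\right) = \frac{157}{50} \approx 3.14$)
$a{\left(t \right)} = \frac{11}{4 t}$ ($a{\left(t \right)} = - \frac{\left(-11\right) \frac{1}{t}}{4} = \frac{11}{4 t}$)
$S{\left(x \right)} = \frac{3}{3 + x}$
$a{\left(11 \right)} \left(S{\left(4 \right)} + V\right) = \frac{11}{4 \cdot 11} \left(\frac{3}{3 + 4} + \frac{157}{50}\right) = \frac{11}{4} \cdot \frac{1}{11} \left(\frac{3}{7} + \frac{157}{50}\right) = \frac{3 \cdot \frac{1}{7} + \frac{157}{50}}{4} = \frac{\frac{3}{7} + \frac{157}{50}}{4} = \frac{1}{4} \cdot \frac{1249}{350} = \frac{1249}{1400}$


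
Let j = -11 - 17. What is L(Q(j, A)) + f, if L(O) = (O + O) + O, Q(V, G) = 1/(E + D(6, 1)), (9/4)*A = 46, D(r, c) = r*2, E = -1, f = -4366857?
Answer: -48035424/11 ≈ -4.3669e+6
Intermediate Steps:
D(r, c) = 2*r
j = -28
A = 184/9 (A = (4/9)*46 = 184/9 ≈ 20.444)
Q(V, G) = 1/11 (Q(V, G) = 1/(-1 + 2*6) = 1/(-1 + 12) = 1/11)
L(O) = 3*O (L(O) = 2*O + O = 3*O)
L(Q(j, A)) + f = 3*(1/11) - 4366857 = 3/11 - 4366857 = -48035424/11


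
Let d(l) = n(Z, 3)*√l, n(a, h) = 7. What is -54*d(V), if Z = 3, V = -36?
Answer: -2268*I ≈ -2268.0*I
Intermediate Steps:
d(l) = 7*√l
-54*d(V) = -378*√(-36) = -378*6*I = -2268*I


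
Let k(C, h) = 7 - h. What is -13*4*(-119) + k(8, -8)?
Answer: 6203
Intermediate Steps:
-13*4*(-119) + k(8, -8) = -13*4*(-119) + (7 - 1*(-8)) = -52*(-119) + (7 + 8) = 6188 + 15 = 6203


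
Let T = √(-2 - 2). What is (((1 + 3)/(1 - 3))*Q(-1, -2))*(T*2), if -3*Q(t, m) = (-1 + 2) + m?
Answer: -8*I/3 ≈ -2.6667*I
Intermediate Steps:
Q(t, m) = -⅓ - m/3 (Q(t, m) = -((-1 + 2) + m)/3 = -(1 + m)/3 = -⅓ - m/3)
T = 2*I (T = √(-4) = 2*I ≈ 2.0*I)
(((1 + 3)/(1 - 3))*Q(-1, -2))*(T*2) = (((1 + 3)/(1 - 3))*(-⅓ - ⅓*(-2)))*((2*I)*2) = ((4/(-2))*(-⅓ + ⅔))*(4*I) = ((4*(-½))*(⅓))*(4*I) = (-2*⅓)*(4*I) = -8*I/3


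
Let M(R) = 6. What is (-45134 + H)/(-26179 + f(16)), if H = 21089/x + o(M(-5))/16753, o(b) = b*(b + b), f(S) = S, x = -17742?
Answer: 13415608747877/7776473647338 ≈ 1.7252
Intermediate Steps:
o(b) = 2*b**2 (o(b) = b*(2*b) = 2*b**2)
H = -352026593/297231726 (H = 21089/(-17742) + (2*6**2)/16753 = 21089*(-1/17742) + (2*36)*(1/16753) = -21089/17742 + 72*(1/16753) = -21089/17742 + 72/16753 = -352026593/297231726 ≈ -1.1844)
(-45134 + H)/(-26179 + f(16)) = (-45134 - 352026593/297231726)/(-26179 + 16) = -13415608747877/297231726/(-26163) = -13415608747877/297231726*(-1/26163) = 13415608747877/7776473647338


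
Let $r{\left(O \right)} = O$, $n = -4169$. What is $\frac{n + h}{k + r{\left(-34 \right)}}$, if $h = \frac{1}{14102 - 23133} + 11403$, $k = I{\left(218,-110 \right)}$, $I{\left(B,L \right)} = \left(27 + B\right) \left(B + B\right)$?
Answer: $\frac{65330253}{964384366} \approx 0.067743$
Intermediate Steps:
$I{\left(B,L \right)} = 2 B \left(27 + B\right)$ ($I{\left(B,L \right)} = \left(27 + B\right) 2 B = 2 B \left(27 + B\right)$)
$k = 106820$ ($k = 2 \cdot 218 \left(27 + 218\right) = 2 \cdot 218 \cdot 245 = 106820$)
$h = \frac{102980492}{9031}$ ($h = \frac{1}{-9031} + 11403 = - \frac{1}{9031} + 11403 = \frac{102980492}{9031} \approx 11403.0$)
$\frac{n + h}{k + r{\left(-34 \right)}} = \frac{-4169 + \frac{102980492}{9031}}{106820 - 34} = \frac{65330253}{9031 \cdot 106786} = \frac{65330253}{9031} \cdot \frac{1}{106786} = \frac{65330253}{964384366}$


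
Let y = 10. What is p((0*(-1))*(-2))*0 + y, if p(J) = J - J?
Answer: 10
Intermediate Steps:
p(J) = 0
p((0*(-1))*(-2))*0 + y = 0*0 + 10 = 0 + 10 = 10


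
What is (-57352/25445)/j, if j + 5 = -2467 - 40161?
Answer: 57352/1084796685 ≈ 5.2869e-5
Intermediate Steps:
j = -42633 (j = -5 + (-2467 - 40161) = -5 - 42628 = -42633)
(-57352/25445)/j = -57352/25445/(-42633) = -57352*1/25445*(-1/42633) = -57352/25445*(-1/42633) = 57352/1084796685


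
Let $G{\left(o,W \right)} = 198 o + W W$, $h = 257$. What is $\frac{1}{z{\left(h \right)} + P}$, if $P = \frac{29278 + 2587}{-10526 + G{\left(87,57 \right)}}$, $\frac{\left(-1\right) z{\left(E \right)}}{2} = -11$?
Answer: $\frac{9949}{250743} \approx 0.039678$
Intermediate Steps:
$G{\left(o,W \right)} = W^{2} + 198 o$ ($G{\left(o,W \right)} = 198 o + W^{2} = W^{2} + 198 o$)
$z{\left(E \right)} = 22$ ($z{\left(E \right)} = \left(-2\right) \left(-11\right) = 22$)
$P = \frac{31865}{9949}$ ($P = \frac{29278 + 2587}{-10526 + \left(57^{2} + 198 \cdot 87\right)} = \frac{31865}{-10526 + \left(3249 + 17226\right)} = \frac{31865}{-10526 + 20475} = \frac{31865}{9949} \approx 3.2028$)
$\frac{1}{z{\left(h \right)} + P} = \frac{1}{22 + \frac{31865}{9949}} = \frac{1}{\frac{250743}{9949}} = \frac{9949}{250743}$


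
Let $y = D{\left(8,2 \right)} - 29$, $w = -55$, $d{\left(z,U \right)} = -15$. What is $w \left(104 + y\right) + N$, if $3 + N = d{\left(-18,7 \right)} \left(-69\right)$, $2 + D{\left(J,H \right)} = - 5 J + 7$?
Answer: $-1168$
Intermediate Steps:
$D{\left(J,H \right)} = 5 - 5 J$ ($D{\left(J,H \right)} = -2 - \left(-7 + 5 J\right) = 5 - 5 J$)
$y = -64$ ($y = \left(5 - 40\right) - 29 = -35 - 29 = -64$)
$N = 1032$ ($N = -3 - -1035 = -3 + 1035 = 1032$)
$w \left(104 + y\right) + N = - 55 \left(104 - 64\right) + 1032 = \left(-55\right) 40 + 1032 = -2200 + 1032 = -1168$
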